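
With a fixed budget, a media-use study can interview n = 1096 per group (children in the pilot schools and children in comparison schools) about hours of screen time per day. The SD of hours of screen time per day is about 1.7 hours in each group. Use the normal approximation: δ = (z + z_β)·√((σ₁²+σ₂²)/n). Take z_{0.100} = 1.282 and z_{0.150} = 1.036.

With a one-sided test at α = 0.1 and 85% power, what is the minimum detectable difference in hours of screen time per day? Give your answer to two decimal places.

Minimum detectable difference ≈ 0.17 hours

δ = (z_α + z_β) · √((σ₁²+σ₂²)/n)
  = (1.282 + 1.036) · √(5.78/1096)
  = 2.318 · √0.00527
  = 2.318 · 0.0726
  = 0.1683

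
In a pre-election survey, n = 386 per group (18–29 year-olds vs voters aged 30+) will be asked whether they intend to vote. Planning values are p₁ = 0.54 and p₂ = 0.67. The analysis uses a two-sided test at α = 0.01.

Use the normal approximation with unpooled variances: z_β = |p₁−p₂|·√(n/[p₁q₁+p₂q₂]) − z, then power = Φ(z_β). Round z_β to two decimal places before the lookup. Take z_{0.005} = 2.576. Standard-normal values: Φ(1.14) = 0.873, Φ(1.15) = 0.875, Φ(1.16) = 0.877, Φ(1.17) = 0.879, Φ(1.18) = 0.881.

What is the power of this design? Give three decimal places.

Power ≈ 0.875

z_β = |p₁−p₂|·√(n/[p₁q₁+p₂q₂]) − z_{α/2}
    = 0.13 · √(386/0.4695) − 2.576
    = 0.13 · 28.6732 − 2.576
    = 3.7275 − 2.576 = 1.1515 → 1.15
Power = Φ(1.15) = 0.875.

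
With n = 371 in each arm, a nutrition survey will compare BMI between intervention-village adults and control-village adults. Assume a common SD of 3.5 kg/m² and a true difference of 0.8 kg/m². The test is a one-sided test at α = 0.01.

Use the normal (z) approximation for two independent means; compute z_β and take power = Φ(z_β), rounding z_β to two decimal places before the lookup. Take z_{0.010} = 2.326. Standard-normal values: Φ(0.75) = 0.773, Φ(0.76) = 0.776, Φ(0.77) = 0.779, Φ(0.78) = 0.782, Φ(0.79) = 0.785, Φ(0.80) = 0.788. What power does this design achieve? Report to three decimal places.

z_β = δ·√(n/(σ₁²+σ₂²)) − z_α
    = 0.8 · √(371/24.5) − 2.326
    = 0.8 · 3.89138 − 2.326
    = 3.1131 − 2.326 = 0.7871 → 0.79
Power = Φ(0.79) = 0.785.

Power ≈ 0.785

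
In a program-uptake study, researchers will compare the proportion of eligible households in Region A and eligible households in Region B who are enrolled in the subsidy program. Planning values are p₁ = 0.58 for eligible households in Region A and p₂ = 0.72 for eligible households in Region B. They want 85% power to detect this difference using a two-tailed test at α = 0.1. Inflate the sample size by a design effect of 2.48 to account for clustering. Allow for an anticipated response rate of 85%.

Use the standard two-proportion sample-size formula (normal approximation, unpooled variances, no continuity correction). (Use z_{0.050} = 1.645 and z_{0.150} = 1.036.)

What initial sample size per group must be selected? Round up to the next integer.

n = (z_{α/2} + z_β)² · [p₁(1−p₁) + p₂(1−p₂)] / (p₁ − p₂)²
  = (1.645 + 1.036)² · (0.58·0.42 + 0.72·0.28) / (-0.14)²
  = (2.681)² · (0.2436 + 0.2016) / 0.0196
  = 7.1878 · 0.4452 / 0.0196
  = 163.26
Design effect: 2.48 × 163.26 = 404.90.
Adjust for 85% response: 404.90 / 0.85 = 476.35.
Round up → n = 477 per group.

n = 477 per group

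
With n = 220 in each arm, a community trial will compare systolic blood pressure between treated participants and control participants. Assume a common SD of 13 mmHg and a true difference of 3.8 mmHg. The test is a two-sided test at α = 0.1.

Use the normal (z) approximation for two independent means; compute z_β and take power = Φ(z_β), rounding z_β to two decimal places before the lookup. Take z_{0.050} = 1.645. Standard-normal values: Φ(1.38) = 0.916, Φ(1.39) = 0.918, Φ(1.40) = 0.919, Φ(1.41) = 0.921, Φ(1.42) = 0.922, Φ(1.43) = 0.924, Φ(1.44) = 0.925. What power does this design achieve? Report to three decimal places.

z_β = δ·√(n/(σ₁²+σ₂²)) − z_{α/2}
    = 3.8 · √(220/338) − 1.645
    = 3.8 · 0.80678 − 1.645
    = 3.0657 − 1.645 = 1.4207 → 1.42
Power = Φ(1.42) = 0.922.

Power ≈ 0.922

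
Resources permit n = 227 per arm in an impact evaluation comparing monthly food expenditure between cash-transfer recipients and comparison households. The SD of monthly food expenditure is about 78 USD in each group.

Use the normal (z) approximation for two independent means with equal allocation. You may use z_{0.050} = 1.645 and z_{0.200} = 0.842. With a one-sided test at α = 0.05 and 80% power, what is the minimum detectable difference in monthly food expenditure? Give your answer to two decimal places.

δ = (z_α + z_β) · √((σ₁²+σ₂²)/n)
  = (1.645 + 0.842) · √(12168/227)
  = 2.487 · √53.6035
  = 2.487 · 7.3214
  = 18.2084

Minimum detectable difference ≈ 18.21 USD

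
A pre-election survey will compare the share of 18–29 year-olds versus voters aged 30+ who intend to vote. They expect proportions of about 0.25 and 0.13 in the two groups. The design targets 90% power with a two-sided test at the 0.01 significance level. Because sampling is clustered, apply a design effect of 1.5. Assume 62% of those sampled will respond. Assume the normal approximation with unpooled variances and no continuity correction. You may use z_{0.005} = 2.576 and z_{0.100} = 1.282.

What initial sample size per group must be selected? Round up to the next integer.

n = 752 per group

n = (z_{α/2} + z_β)² · [p₁(1−p₁) + p₂(1−p₂)] / (p₁ − p₂)²
  = (2.576 + 1.282)² · (0.25·0.75 + 0.13·0.87) / (0.12)²
  = (3.858)² · (0.1875 + 0.1131) / 0.0144
  = 14.8842 · 0.3006 / 0.0144
  = 310.71
Design effect: 1.5 × 310.71 = 466.06.
Adjust for 62% response: 466.06 / 0.62 = 751.71.
Round up → n = 752 per group.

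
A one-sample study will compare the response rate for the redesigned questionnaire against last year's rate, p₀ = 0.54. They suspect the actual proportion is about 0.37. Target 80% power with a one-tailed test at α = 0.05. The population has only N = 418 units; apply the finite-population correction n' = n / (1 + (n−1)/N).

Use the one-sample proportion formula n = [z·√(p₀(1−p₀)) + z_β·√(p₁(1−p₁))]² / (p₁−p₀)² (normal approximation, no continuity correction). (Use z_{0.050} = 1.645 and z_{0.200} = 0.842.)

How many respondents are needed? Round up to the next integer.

n = [z_α·√(p₀q₀) + z_β·√(p₁q₁)]² / (p₁ − p₀)²
  = [1.645·√(0.54·0.46) + 0.842·√(0.37·0.63)]² / (-0.17)²
  = [1.645·0.4984 + 0.842·0.4828]² / 0.0289
  = [1.2264]² / 0.0289
  = 52.04
Finite-population correction (N = 418): 52.04 / (1 + (52.04 − 1)/418) = 46.38.
Round up → n = 47.

n = 47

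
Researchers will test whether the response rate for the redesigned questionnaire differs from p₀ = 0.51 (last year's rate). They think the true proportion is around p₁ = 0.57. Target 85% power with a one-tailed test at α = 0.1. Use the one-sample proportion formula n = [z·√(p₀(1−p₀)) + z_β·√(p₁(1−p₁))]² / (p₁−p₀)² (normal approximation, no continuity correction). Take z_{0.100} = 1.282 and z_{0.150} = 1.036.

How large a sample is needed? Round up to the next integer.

n = 370

n = [z_α·√(p₀q₀) + z_β·√(p₁q₁)]² / (p₁ − p₀)²
  = [1.282·√(0.51·0.49) + 1.036·√(0.57·0.43)]² / (0.06)²
  = [1.282·0.4999 + 1.036·0.4951]² / 0.0036
  = [1.1538]² / 0.0036
  = 369.77
Round up → n = 370.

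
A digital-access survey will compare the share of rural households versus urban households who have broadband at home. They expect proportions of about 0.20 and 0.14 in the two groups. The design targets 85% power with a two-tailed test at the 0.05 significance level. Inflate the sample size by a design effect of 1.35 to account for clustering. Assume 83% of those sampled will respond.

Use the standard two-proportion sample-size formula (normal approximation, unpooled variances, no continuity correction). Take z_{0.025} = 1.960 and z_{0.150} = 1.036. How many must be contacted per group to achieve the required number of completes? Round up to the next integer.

n = (z_{α/2} + z_β)² · [p₁(1−p₁) + p₂(1−p₂)] / (p₁ − p₂)²
  = (1.960 + 1.036)² · (0.20·0.80 + 0.14·0.86) / (0.06)²
  = (2.996)² · (0.1600 + 0.1204) / 0.0036
  = 8.9760 · 0.2804 / 0.0036
  = 699.13
Design effect: 1.35 × 699.13 = 943.83.
Adjust for 83% response: 943.83 / 0.83 = 1137.14.
Round up → n = 1138 per group.

n = 1138 per group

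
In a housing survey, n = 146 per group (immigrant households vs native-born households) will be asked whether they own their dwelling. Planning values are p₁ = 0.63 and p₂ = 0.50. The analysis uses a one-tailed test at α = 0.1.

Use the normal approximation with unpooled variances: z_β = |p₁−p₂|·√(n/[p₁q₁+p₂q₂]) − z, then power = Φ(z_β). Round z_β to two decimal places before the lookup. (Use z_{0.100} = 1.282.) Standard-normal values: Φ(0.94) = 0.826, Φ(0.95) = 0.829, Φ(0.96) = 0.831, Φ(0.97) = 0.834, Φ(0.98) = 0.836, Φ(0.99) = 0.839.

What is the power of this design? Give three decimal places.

Power ≈ 0.836

z_β = |p₁−p₂|·√(n/[p₁q₁+p₂q₂]) − z_α
    = 0.13 · √(146/0.4831) − 1.282
    = 0.13 · 17.3843 − 1.282
    = 2.2600 − 1.282 = 0.9780 → 0.98
Power = Φ(0.98) = 0.836.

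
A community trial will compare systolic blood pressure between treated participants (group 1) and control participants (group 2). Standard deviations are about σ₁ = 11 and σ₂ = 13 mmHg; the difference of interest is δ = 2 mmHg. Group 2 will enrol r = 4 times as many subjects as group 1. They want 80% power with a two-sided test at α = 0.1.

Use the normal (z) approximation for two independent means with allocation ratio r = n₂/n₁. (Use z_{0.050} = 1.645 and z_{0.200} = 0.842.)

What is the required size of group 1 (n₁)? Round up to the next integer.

n₁ = 253

n₁ = (z_{α/2} + z_β)² · (σ₁² + σ₂²/r) / δ²
   = (1.645 + 0.842)² · (11² + 13²/4) / 2²
   = 6.1852 · (121 + 42.25) / 4
   = 6.1852 · 163.25 / 4
   = 252.43
Round up → n₁ = 253; n₂ = r·n₁ = 4 × 253 = 1012.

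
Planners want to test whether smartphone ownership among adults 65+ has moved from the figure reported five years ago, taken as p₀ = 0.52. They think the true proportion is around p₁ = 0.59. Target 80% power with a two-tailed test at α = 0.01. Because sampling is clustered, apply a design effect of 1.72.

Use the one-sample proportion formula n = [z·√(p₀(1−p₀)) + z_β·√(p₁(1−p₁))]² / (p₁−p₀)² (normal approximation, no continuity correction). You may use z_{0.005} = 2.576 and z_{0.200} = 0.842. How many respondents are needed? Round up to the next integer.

n = [z_{α/2}·√(p₀q₀) + z_β·√(p₁q₁)]² / (p₁ − p₀)²
  = [2.576·√(0.52·0.48) + 0.842·√(0.59·0.41)]² / (0.07)²
  = [2.576·0.4996 + 0.842·0.4918]² / 0.0049
  = [1.7011]² / 0.0049
  = 590.55
Design effect: 1.72 × 590.55 = 1015.75.
Round up → n = 1016.

n = 1016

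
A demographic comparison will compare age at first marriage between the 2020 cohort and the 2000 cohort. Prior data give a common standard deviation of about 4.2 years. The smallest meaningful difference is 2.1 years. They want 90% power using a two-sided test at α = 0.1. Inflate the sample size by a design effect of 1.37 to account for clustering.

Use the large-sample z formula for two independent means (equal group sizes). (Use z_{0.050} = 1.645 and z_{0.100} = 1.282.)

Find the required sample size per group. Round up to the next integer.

n = 94 per group

n = (z_{α/2} + z_β)² · (σ₁² + σ₂²) / δ²
  = (1.645 + 1.282)² · (2·4.2² = 35.28) / 2.1²
  = 8.5673 · 35.28 / 4.41
  = 68.54
Design effect: 1.37 × 68.54 = 93.90.
Round up → n = 94 per group.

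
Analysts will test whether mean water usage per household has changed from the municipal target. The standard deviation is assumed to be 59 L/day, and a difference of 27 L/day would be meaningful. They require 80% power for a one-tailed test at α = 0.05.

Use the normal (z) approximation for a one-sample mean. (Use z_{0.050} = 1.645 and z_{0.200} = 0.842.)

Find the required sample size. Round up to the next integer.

n = 30

n = (z_α + z_β)² · σ² / δ²
  = (1.645 + 0.842)² · 59² / 27²
  = 6.1852 · 3481 / 729
  = 29.53
Round up → n = 30.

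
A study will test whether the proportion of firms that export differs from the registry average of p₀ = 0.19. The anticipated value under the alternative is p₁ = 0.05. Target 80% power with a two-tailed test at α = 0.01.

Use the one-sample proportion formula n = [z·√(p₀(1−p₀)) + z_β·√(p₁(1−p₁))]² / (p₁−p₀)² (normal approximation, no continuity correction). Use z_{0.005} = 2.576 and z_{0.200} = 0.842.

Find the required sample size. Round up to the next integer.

n = [z_{α/2}·√(p₀q₀) + z_β·√(p₁q₁)]² / (p₁ − p₀)²
  = [2.576·√(0.19·0.81) + 0.842·√(0.05·0.95)]² / (-0.14)²
  = [2.576·0.3923 + 0.842·0.2179]² / 0.0196
  = [1.1941]² / 0.0196
  = 72.75
Round up → n = 73.

n = 73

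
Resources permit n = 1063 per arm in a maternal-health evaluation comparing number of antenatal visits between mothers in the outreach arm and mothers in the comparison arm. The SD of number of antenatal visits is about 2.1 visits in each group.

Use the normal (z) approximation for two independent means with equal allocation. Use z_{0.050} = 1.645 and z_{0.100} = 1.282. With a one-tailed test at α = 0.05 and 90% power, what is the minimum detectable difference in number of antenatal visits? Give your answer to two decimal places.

Minimum detectable difference ≈ 0.27 visits

δ = (z_α + z_β) · √((σ₁²+σ₂²)/n)
  = (1.645 + 1.282) · √(8.82/1063)
  = 2.927 · √0.0083
  = 2.927 · 0.0911
  = 0.2666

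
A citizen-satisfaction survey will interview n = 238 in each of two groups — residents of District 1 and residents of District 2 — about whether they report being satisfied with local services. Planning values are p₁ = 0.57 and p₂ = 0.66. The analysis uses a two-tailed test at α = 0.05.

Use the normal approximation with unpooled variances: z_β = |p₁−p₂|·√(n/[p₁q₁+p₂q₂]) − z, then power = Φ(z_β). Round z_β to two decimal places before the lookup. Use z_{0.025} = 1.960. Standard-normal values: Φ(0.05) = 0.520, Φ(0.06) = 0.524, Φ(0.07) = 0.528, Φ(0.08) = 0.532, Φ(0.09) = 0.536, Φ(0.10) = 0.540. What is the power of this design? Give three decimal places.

z_β = |p₁−p₂|·√(n/[p₁q₁+p₂q₂]) − z_{α/2}
    = 0.09 · √(238/0.4695) − 1.960
    = 0.09 · 22.5149 − 1.960
    = 2.0263 − 1.960 = 0.0663 → 0.07
Power = Φ(0.07) = 0.528.

Power ≈ 0.528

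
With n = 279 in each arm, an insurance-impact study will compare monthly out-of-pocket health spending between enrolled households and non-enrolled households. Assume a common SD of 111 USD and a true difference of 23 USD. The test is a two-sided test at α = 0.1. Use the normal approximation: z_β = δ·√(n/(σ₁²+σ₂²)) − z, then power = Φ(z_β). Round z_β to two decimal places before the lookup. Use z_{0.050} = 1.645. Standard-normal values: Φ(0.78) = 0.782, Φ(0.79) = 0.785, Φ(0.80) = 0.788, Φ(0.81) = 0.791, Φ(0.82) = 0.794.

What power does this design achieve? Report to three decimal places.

Power ≈ 0.788

z_β = δ·√(n/(σ₁²+σ₂²)) − z_{α/2}
    = 23 · √(279/24642) − 1.645
    = 23 · 0.10641 − 1.645
    = 2.4473 − 1.645 = 0.8023 → 0.80
Power = Φ(0.80) = 0.788.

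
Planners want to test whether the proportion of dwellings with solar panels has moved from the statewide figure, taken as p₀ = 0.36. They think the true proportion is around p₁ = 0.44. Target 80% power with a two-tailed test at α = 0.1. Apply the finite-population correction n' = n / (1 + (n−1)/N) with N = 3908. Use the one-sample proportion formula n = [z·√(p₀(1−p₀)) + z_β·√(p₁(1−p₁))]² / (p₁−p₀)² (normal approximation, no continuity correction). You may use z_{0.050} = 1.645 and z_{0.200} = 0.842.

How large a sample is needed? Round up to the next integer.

n = [z_{α/2}·√(p₀q₀) + z_β·√(p₁q₁)]² / (p₁ − p₀)²
  = [1.645·√(0.36·0.64) + 0.842·√(0.44·0.56)]² / (0.08)²
  = [1.645·0.4800 + 0.842·0.4964]² / 0.0064
  = [1.2076]² / 0.0064
  = 227.84
Finite-population correction (N = 3908): 227.84 / (1 + (227.84 − 1)/3908) = 215.34.
Round up → n = 216.

n = 216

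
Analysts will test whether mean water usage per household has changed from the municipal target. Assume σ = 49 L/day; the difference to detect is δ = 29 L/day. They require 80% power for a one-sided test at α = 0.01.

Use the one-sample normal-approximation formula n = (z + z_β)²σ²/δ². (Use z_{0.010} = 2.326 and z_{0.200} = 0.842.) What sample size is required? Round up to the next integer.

n = 29

n = (z_α + z_β)² · σ² / δ²
  = (2.326 + 0.842)² · 49² / 29²
  = 10.0362 · 2401 / 841
  = 28.65
Round up → n = 29.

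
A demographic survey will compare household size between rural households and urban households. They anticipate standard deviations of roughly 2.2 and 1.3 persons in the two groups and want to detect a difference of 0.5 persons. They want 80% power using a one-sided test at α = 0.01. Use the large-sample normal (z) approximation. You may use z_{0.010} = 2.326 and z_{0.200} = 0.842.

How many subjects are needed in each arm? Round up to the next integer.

n = (z_α + z_β)² · (σ₁² + σ₂²) / δ²
  = (2.326 + 0.842)² · (2.2² + 1.3² = 6.53) / 0.5²
  = 10.0362 · 6.53 / 0.25
  = 262.15
Round up → n = 263 per group.

n = 263 per group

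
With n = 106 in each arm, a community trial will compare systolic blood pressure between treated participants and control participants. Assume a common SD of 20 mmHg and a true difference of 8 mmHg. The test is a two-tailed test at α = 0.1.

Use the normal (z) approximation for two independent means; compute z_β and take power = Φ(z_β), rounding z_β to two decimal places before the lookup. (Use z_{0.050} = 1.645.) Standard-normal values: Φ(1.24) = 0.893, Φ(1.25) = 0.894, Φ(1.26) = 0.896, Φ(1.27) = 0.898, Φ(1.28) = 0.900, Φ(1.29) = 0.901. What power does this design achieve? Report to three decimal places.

Power ≈ 0.898

z_β = δ·√(n/(σ₁²+σ₂²)) − z_{α/2}
    = 8 · √(106/800) − 1.645
    = 8 · 0.36401 − 1.645
    = 2.9120 − 1.645 = 1.2670 → 1.27
Power = Φ(1.27) = 0.898.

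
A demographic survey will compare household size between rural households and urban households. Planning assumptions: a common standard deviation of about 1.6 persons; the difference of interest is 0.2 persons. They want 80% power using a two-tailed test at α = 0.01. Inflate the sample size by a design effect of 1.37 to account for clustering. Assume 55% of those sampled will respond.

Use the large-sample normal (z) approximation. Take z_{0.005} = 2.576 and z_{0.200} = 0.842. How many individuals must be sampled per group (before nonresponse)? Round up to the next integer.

n = 3725 per group

n = (z_{α/2} + z_β)² · (σ₁² + σ₂²) / δ²
  = (2.576 + 0.842)² · (2·1.6² = 5.12) / 0.2²
  = 11.6827 · 5.12 / 0.04
  = 1495.39
Design effect: 1.37 × 1495.39 = 2048.68.
Adjust for 55% response: 2048.68 / 0.55 = 3724.88.
Round up → n = 3725 per group.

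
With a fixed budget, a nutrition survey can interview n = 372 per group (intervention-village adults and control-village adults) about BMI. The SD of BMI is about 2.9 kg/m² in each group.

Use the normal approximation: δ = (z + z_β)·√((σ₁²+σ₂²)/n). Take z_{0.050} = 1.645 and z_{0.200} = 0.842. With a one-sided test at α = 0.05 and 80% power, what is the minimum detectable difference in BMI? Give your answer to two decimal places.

δ = (z_α + z_β) · √((σ₁²+σ₂²)/n)
  = (1.645 + 0.842) · √(16.82/372)
  = 2.487 · √0.04522
  = 2.487 · 0.2126
  = 0.5288

Minimum detectable difference ≈ 0.53 kg/m²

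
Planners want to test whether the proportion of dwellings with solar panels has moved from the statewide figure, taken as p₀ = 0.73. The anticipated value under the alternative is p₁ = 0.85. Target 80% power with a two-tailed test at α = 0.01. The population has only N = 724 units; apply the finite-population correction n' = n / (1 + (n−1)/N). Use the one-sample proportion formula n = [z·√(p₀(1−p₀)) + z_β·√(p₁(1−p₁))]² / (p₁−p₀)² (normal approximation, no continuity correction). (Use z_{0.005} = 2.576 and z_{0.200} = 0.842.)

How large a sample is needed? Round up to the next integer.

n = 121

n = [z_{α/2}·√(p₀q₀) + z_β·√(p₁q₁)]² / (p₁ − p₀)²
  = [2.576·√(0.73·0.27) + 0.842·√(0.85·0.15)]² / (0.12)²
  = [2.576·0.4440 + 0.842·0.3571]² / 0.0144
  = [1.4443]² / 0.0144
  = 144.86
Finite-population correction (N = 724): 144.86 / (1 + (144.86 − 1)/724) = 120.85.
Round up → n = 121.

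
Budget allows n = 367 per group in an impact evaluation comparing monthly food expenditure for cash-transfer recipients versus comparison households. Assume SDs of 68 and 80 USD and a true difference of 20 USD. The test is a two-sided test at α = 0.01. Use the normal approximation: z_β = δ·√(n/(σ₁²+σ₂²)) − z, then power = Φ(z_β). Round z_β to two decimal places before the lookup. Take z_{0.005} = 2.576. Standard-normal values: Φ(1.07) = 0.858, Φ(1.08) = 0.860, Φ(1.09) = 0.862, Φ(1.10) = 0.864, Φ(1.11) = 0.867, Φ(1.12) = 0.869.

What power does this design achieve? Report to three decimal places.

Power ≈ 0.858

z_β = δ·√(n/(σ₁²+σ₂²)) − z_{α/2}
    = 20 · √(367/11024) − 2.576
    = 20 · 0.18246 − 2.576
    = 3.6492 − 2.576 = 1.0732 → 1.07
Power = Φ(1.07) = 0.858.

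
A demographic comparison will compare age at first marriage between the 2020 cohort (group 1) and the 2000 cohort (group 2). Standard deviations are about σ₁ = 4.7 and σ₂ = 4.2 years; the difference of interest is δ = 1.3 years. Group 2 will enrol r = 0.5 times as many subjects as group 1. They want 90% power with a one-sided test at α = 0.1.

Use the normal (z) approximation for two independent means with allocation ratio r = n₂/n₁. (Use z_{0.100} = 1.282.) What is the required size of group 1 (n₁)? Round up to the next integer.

n₁ = (z_α + z_β)² · (σ₁² + σ₂²/r) / δ²
   = (1.282 + 1.282)² · (4.7² + 4.2²/0.5) / 1.3²
   = 6.5741 · (22.09 + 35.28) / 1.69
   = 6.5741 · 57.37 / 1.69
   = 223.17
Round up → n₁ = 224; n₂ = r·n₁ = 0.5 × 224 = 112.

n₁ = 224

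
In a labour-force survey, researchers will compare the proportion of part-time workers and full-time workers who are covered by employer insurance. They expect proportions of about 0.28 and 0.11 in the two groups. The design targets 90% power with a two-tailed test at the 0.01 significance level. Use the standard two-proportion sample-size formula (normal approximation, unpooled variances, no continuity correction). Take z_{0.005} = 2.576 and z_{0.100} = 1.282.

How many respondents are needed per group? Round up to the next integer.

n = (z_{α/2} + z_β)² · [p₁(1−p₁) + p₂(1−p₂)] / (p₁ − p₂)²
  = (2.576 + 1.282)² · (0.28·0.72 + 0.11·0.89) / (0.17)²
  = (3.858)² · (0.2016 + 0.0979) / 0.0289
  = 14.8842 · 0.2995 / 0.0289
  = 154.25
Round up → n = 155 per group.

n = 155 per group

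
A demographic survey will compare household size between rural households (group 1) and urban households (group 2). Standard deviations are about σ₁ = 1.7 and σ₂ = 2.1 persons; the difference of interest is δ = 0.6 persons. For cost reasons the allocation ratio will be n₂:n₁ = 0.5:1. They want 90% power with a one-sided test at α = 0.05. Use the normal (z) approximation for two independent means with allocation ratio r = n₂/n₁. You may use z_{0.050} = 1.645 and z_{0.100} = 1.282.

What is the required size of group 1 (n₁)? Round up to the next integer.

n₁ = 279

n₁ = (z_α + z_β)² · (σ₁² + σ₂²/r) / δ²
   = (1.645 + 1.282)² · (1.7² + 2.1²/0.5) / 0.6²
   = 8.5673 · (2.89 + 8.82) / 0.36
   = 8.5673 · 11.71 / 0.36
   = 278.68
Round up → n₁ = 279; n₂ = r·n₁ = 0.5 × 279 = 140.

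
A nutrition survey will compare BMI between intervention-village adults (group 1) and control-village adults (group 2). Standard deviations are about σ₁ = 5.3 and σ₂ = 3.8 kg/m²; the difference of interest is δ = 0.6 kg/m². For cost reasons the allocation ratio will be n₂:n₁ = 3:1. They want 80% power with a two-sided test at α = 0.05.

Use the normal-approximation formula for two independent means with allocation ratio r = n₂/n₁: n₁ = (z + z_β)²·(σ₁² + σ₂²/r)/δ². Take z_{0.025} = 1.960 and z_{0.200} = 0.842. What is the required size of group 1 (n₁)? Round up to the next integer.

n₁ = 718

n₁ = (z_{α/2} + z_β)² · (σ₁² + σ₂²/r) / δ²
   = (1.960 + 0.842)² · (5.3² + 3.8²/3) / 0.6²
   = 7.8512 · (28.09 + 4.8133) / 0.36
   = 7.8512 · 32.9033 / 0.36
   = 717.59
Round up → n₁ = 718; n₂ = r·n₁ = 3 × 718 = 2154.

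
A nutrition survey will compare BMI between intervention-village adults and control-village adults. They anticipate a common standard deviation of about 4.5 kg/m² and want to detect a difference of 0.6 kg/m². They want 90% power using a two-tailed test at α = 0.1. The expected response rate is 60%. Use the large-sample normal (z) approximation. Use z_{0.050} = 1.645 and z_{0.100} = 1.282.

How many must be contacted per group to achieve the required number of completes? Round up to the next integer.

n = 1607 per group

n = (z_{α/2} + z_β)² · (σ₁² + σ₂²) / δ²
  = (1.645 + 1.282)² · (2·4.5² = 40.5) / 0.6²
  = 8.5673 · 40.5 / 0.36
  = 963.82
Adjust for 60% response: 963.82 / 0.60 = 1606.37.
Round up → n = 1607 per group.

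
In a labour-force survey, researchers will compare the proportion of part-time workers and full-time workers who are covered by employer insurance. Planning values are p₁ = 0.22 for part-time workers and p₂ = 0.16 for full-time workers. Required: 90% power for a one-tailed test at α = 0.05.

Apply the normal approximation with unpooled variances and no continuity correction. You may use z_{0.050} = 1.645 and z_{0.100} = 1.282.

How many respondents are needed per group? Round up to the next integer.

n = 729 per group

n = (z_α + z_β)² · [p₁(1−p₁) + p₂(1−p₂)] / (p₁ − p₂)²
  = (1.645 + 1.282)² · (0.22·0.78 + 0.16·0.84) / (0.06)²
  = (2.927)² · (0.1716 + 0.1344) / 0.0036
  = 8.5673 · 0.3060 / 0.0036
  = 728.22
Round up → n = 729 per group.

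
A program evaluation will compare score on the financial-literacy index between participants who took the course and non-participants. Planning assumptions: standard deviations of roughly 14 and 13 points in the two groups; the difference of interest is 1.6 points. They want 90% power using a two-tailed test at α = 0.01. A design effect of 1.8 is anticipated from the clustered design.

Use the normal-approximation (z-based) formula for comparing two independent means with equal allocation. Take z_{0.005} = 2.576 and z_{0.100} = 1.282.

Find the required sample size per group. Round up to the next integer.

n = 3820 per group

n = (z_{α/2} + z_β)² · (σ₁² + σ₂²) / δ²
  = (2.576 + 1.282)² · (14² + 13² = 365) / 1.6²
  = 14.8842 · 365 / 2.56
  = 2122.16
Design effect: 1.8 × 2122.16 = 3819.88.
Round up → n = 3820 per group.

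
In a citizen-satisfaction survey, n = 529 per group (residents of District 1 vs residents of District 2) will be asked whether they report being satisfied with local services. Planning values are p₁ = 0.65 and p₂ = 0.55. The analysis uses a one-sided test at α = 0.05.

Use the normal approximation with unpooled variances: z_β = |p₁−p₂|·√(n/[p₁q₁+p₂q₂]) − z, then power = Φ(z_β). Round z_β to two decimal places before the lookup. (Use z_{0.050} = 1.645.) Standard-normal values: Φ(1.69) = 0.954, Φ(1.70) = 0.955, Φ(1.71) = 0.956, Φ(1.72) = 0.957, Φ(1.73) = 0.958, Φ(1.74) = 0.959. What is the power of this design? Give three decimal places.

Power ≈ 0.954

z_β = |p₁−p₂|·√(n/[p₁q₁+p₂q₂]) − z_α
    = 0.10 · √(529/0.4750) − 1.645
    = 0.10 · 33.3719 − 1.645
    = 3.3372 − 1.645 = 1.6922 → 1.69
Power = Φ(1.69) = 0.954.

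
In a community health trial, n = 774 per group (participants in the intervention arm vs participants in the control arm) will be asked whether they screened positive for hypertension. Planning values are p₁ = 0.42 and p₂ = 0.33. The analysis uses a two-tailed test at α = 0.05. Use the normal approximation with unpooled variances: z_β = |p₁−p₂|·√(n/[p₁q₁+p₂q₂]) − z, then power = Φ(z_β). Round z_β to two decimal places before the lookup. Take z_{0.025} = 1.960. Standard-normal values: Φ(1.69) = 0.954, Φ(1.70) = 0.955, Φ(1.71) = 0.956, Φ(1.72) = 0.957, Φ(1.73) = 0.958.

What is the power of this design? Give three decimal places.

z_β = |p₁−p₂|·√(n/[p₁q₁+p₂q₂]) − z_{α/2}
    = 0.09 · √(774/0.4647) − 1.960
    = 0.09 · 40.8116 − 1.960
    = 3.6730 − 1.960 = 1.7130 → 1.71
Power = Φ(1.71) = 0.956.

Power ≈ 0.956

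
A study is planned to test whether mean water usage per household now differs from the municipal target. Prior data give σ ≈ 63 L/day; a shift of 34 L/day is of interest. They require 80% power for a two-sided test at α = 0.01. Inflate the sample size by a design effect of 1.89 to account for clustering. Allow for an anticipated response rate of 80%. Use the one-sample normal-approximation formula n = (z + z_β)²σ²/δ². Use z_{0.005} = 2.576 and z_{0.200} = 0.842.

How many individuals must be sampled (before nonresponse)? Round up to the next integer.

n = 95

n = (z_{α/2} + z_β)² · σ² / δ²
  = (2.576 + 0.842)² · 63² / 34²
  = 11.6827 · 3969 / 1156
  = 40.11
Design effect: 1.89 × 40.11 = 75.81.
Adjust for 80% response: 75.81 / 0.80 = 94.76.
Round up → n = 95.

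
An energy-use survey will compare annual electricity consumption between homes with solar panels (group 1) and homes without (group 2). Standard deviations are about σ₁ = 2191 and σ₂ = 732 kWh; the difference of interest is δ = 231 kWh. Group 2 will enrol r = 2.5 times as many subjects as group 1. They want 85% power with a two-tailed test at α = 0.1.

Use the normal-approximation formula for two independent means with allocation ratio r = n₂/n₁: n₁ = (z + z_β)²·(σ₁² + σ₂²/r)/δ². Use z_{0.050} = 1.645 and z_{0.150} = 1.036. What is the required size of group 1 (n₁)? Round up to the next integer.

n₁ = (z_{α/2} + z_β)² · (σ₁² + σ₂²/r) / δ²
   = (1.645 + 1.036)² · (2191² + 732²/2.5) / 231²
   = 7.1878 · (4800481 + 214329.6) / 53361
   = 7.1878 · 5014810.6 / 53361
   = 675.50
Round up → n₁ = 676; n₂ = r·n₁ = 2.5 × 676 = 1690.

n₁ = 676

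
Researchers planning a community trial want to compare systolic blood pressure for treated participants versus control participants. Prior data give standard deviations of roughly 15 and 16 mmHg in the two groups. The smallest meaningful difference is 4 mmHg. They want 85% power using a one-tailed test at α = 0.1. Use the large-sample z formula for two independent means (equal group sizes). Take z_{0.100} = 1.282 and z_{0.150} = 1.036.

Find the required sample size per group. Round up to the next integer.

n = (z_α + z_β)² · (σ₁² + σ₂²) / δ²
  = (1.282 + 1.036)² · (15² + 16² = 481) / 4²
  = 5.3731 · 481 / 16
  = 161.53
Round up → n = 162 per group.

n = 162 per group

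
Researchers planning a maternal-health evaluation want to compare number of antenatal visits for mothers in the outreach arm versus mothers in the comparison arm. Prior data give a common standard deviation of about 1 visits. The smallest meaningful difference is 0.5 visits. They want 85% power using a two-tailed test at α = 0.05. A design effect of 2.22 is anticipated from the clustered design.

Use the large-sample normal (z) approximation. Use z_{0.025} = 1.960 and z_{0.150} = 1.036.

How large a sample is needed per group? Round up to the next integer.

n = 160 per group

n = (z_{α/2} + z_β)² · (σ₁² + σ₂²) / δ²
  = (1.960 + 1.036)² · (2·1² = 2) / 0.5²
  = 8.9760 · 2 / 0.25
  = 71.81
Design effect: 2.22 × 71.81 = 159.41.
Round up → n = 160 per group.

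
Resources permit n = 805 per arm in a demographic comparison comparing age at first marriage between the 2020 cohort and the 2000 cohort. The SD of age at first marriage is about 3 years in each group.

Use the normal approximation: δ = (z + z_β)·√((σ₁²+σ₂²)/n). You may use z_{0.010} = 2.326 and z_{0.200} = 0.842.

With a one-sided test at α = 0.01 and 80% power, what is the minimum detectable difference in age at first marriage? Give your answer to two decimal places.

δ = (z_α + z_β) · √((σ₁²+σ₂²)/n)
  = (2.326 + 0.842) · √(18/805)
  = 3.168 · √0.02236
  = 3.168 · 0.1495
  = 0.4737

Minimum detectable difference ≈ 0.47 years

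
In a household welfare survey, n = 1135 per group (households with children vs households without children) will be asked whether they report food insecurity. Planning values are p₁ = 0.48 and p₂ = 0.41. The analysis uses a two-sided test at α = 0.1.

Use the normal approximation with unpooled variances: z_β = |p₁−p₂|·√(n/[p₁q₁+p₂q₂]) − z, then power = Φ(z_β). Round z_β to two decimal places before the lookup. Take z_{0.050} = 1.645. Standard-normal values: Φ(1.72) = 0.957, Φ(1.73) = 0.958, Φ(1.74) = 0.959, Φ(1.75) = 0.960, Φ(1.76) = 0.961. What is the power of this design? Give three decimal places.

Power ≈ 0.957

z_β = |p₁−p₂|·√(n/[p₁q₁+p₂q₂]) − z_{α/2}
    = 0.07 · √(1135/0.4915) − 1.645
    = 0.07 · 48.0547 − 1.645
    = 3.3638 − 1.645 = 1.7188 → 1.72
Power = Φ(1.72) = 0.957.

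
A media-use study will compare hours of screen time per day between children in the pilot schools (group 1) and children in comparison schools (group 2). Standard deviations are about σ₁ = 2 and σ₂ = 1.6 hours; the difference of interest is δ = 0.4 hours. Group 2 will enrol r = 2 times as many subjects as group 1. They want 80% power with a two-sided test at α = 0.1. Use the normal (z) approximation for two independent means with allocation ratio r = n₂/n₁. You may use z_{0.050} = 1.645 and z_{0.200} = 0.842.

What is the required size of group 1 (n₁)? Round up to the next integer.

n₁ = 205

n₁ = (z_{α/2} + z_β)² · (σ₁² + σ₂²/r) / δ²
   = (1.645 + 0.842)² · (2² + 1.6²/2) / 0.4²
   = 6.1852 · (4 + 1.28) / 0.16
   = 6.1852 · 5.28 / 0.16
   = 204.11
Round up → n₁ = 205; n₂ = r·n₁ = 2 × 205 = 410.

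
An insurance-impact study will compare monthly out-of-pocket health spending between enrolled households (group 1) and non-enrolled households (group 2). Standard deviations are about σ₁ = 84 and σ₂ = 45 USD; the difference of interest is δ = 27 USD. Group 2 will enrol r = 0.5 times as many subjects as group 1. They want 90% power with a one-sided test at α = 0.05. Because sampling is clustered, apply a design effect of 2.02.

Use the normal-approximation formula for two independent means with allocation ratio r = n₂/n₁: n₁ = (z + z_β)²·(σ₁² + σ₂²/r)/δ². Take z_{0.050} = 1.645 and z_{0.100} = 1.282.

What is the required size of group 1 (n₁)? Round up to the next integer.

n₁ = 264

n₁ = (z_α + z_β)² · (σ₁² + σ₂²/r) / δ²
   = (1.645 + 1.282)² · (84² + 45²/0.5) / 27²
   = 8.5673 · (7056 + 4050) / 729
   = 8.5673 · 11106 / 729
   = 130.52
Design effect: 2.02 × 130.52 = 263.65.
Round up → n₁ = 264; n₂ = r·n₁ = 0.5 × 264 = 132.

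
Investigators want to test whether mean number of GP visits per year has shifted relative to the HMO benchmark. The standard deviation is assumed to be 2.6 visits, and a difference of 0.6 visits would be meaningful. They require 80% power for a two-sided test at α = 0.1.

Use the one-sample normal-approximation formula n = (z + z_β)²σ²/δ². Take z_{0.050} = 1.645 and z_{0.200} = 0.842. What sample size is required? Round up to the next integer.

n = 117

n = (z_{α/2} + z_β)² · σ² / δ²
  = (1.645 + 0.842)² · 2.6² / 0.6²
  = 6.1852 · 6.76 / 0.36
  = 116.14
Round up → n = 117.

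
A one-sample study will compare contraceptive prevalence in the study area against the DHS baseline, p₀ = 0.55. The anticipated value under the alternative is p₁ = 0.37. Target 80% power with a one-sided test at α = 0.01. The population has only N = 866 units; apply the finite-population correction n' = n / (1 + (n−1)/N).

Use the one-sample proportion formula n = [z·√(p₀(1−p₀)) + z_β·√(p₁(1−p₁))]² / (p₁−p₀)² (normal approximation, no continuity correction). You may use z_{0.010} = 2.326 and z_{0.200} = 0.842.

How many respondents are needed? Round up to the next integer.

n = [z_α·√(p₀q₀) + z_β·√(p₁q₁)]² / (p₁ − p₀)²
  = [2.326·√(0.55·0.45) + 0.842·√(0.37·0.63)]² / (-0.18)²
  = [2.326·0.4975 + 0.842·0.4828]² / 0.0324
  = [1.5637]² / 0.0324
  = 75.47
Finite-population correction (N = 866): 75.47 / (1 + (75.47 − 1)/866) = 69.49.
Round up → n = 70.

n = 70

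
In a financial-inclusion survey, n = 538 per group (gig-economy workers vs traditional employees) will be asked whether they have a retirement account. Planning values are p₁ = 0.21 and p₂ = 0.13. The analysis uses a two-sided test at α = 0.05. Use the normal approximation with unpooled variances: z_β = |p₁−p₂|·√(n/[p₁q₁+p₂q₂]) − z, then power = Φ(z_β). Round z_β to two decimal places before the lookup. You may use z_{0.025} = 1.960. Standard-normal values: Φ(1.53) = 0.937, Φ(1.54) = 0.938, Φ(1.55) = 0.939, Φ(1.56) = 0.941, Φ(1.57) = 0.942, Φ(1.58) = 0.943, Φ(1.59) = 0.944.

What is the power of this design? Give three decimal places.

z_β = |p₁−p₂|·√(n/[p₁q₁+p₂q₂]) − z_{α/2}
    = 0.08 · √(538/0.2790) − 1.960
    = 0.08 · 43.9126 − 1.960
    = 3.5130 − 1.960 = 1.5530 → 1.55
Power = Φ(1.55) = 0.939.

Power ≈ 0.939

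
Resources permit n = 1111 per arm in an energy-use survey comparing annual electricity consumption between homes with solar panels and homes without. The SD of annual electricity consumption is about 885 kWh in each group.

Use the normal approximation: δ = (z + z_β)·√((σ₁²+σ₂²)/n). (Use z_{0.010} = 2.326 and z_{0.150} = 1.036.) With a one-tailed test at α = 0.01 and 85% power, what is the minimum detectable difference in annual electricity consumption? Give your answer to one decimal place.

δ = (z_α + z_β) · √((σ₁²+σ₂²)/n)
  = (2.326 + 1.036) · √(1566450/1111)
  = 3.362 · √1409.9
  = 3.362 · 37.5492
  = 126.2406

Minimum detectable difference ≈ 126.2 kWh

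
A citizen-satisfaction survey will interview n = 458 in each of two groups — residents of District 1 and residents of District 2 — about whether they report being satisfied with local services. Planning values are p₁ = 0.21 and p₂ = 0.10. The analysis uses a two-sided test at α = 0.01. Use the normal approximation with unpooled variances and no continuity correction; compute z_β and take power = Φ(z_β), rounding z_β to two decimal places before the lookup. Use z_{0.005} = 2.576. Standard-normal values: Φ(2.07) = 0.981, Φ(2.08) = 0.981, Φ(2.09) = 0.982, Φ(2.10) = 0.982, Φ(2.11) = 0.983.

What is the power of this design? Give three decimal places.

z_β = |p₁−p₂|·√(n/[p₁q₁+p₂q₂]) − z_{α/2}
    = 0.11 · √(458/0.2559) − 2.576
    = 0.11 · 42.3056 − 2.576
    = 4.6536 − 2.576 = 2.0776 → 2.08
Power = Φ(2.08) = 0.981.

Power ≈ 0.981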